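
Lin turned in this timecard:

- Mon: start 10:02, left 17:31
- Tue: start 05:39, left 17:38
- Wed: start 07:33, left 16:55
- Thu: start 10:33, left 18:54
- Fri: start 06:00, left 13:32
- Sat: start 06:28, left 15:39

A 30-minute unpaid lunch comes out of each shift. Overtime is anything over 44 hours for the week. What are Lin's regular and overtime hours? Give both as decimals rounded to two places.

Regular 44.00 hours, overtime 6.90 hours

Mon: 10:02–17:31 = 7 h 29 min; less 30 min break → 6 h 59 min
Tue: 05:39–17:38 = 11 h 59 min; less 30 min break → 11 h 29 min
Wed: 07:33–16:55 = 9 h 22 min; less 30 min break → 8 h 52 min
Thu: 10:33–18:54 = 8 h 21 min; less 30 min break → 7 h 51 min
Fri: 06:00–13:32 = 7 h 32 min; less 30 min break → 7 h 2 min
Sat: 06:28–15:39 = 9 h 11 min; less 30 min break → 8 h 41 min
Total worked: 50 h 54 min = 50.90 h.
Threshold 44 h → overtime 6 h 54 min, regular 44 h 0 min.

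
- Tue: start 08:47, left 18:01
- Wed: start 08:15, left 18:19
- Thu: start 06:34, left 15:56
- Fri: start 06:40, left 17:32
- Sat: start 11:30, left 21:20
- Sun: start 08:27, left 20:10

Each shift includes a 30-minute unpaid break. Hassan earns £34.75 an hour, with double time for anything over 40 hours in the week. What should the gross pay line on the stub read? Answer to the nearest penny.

£2646.79

Tue: 08:47–18:01 = 9 h 14 min; less 30 min break → 8 h 44 min
Wed: 08:15–18:19 = 10 h 4 min; less 30 min break → 9 h 34 min
Thu: 06:34–15:56 = 9 h 22 min; less 30 min break → 8 h 52 min
Fri: 06:40–17:32 = 10 h 52 min; less 30 min break → 10 h 22 min
Sat: 11:30–21:20 = 9 h 50 min; less 30 min break → 9 h 20 min
Sun: 08:27–20:10 = 11 h 43 min; less 30 min break → 11 h 13 min
Total worked: 58 h 5 min = 3485 min.
Regular 40 h 0 min = 2400 min at £34.75/h; overtime 18 h 5 min = 1085 min at £69.50/h.
Pay = (2400 × £34.75 + 1085 × £69.50) ÷ 60 = £2646.79.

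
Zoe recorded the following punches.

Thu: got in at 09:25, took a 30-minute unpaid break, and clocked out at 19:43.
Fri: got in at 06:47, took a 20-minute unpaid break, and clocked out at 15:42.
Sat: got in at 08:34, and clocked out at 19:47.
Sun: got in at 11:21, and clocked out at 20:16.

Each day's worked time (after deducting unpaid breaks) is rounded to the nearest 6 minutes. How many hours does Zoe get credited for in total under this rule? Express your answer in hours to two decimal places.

Thu: 09:25–19:43 = 10 h 18 min − 30 min = 9 h 48 min → rounds to 9 h 48 min
Fri: 06:47–15:42 = 8 h 55 min − 20 min = 8 h 35 min → rounds to 8 h 36 min
Sat: 08:34–19:47 = 11 h 13 min → rounds to 11 h 12 min
Sun: 11:21–20:16 = 8 h 55 min → rounds to 8 h 54 min
Total credited: 38 h 30 min.

38.50 hours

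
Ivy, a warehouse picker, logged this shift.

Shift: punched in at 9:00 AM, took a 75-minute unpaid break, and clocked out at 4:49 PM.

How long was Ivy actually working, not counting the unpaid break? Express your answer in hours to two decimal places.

6.57 hours

Shift: 9:00 AM–4:49 PM = 7 h 49 min; less 75 min break → 6 h 34 min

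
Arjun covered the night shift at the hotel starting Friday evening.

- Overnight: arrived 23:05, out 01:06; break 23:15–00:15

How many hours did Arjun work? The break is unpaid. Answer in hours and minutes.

Overnight: 23:05 → midnight = 0 h 55 min; midnight → 01:06 = 1 h 6 min; span 2 h 1 min; less 60 min break → 1 h 1 min

1 h 1 min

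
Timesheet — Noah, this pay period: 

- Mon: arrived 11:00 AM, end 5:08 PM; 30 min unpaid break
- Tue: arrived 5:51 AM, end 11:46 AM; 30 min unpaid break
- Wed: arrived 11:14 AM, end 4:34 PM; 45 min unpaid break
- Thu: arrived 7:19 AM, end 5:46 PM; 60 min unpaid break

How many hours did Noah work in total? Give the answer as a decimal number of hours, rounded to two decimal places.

Mon: 11:00 AM–5:08 PM = 6 h 8 min; less 30 min break → 5 h 38 min
Tue: 5:51 AM–11:46 AM = 5 h 55 min; less 30 min break → 5 h 25 min
Wed: 11:14 AM–4:34 PM = 5 h 20 min; less 45 min break → 4 h 35 min
Thu: 7:19 AM–5:46 PM = 10 h 27 min; less 60 min break → 9 h 27 min
Total: 5 h 38 min + 5 h 25 min + 4 h 35 min + 9 h 27 min = 25 h 5 min.

25.08 hours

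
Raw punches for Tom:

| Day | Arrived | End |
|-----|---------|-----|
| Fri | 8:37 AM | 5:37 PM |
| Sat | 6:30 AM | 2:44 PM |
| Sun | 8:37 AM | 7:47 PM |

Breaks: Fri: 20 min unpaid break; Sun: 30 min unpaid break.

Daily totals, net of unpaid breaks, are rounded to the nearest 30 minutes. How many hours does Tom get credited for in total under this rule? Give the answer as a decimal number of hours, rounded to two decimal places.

Fri: 8:37 AM–5:37 PM = 9 h 0 min − 20 min = 8 h 40 min → rounds to 8 h 30 min
Sat: 6:30 AM–2:44 PM = 8 h 14 min → rounds to 8 h 0 min
Sun: 8:37 AM–7:47 PM = 11 h 10 min − 30 min = 10 h 40 min → rounds to 10 h 30 min
Total credited: 27 h 0 min.

27.00 hours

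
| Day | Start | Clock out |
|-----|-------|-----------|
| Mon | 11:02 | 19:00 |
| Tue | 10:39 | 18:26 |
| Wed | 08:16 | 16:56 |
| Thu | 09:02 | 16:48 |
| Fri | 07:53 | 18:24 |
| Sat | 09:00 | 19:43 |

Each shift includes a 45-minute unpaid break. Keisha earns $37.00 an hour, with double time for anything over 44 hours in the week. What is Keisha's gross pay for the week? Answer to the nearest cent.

Mon: 11:02–19:00 = 7 h 58 min; less 45 min break → 7 h 13 min
Tue: 10:39–18:26 = 7 h 47 min; less 45 min break → 7 h 2 min
Wed: 08:16–16:56 = 8 h 40 min; less 45 min break → 7 h 55 min
Thu: 09:02–16:48 = 7 h 46 min; less 45 min break → 7 h 1 min
Fri: 07:53–18:24 = 10 h 31 min; less 45 min break → 9 h 46 min
Sat: 09:00–19:43 = 10 h 43 min; less 45 min break → 9 h 58 min
Total worked: 48 h 55 min = 2935 min.
Regular 44 h 0 min = 2640 min at $37.00/h; overtime 4 h 55 min = 295 min at $74.00/h.
Pay = (2640 × $37.00 + 295 × $74.00) ÷ 60 = $1991.83.

$1991.83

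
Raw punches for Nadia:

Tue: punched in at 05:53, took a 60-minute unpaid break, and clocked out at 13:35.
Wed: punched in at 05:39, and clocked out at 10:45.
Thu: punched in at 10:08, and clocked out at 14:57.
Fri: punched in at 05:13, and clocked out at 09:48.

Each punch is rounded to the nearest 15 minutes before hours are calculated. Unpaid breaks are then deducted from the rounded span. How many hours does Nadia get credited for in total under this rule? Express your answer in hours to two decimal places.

Tue: in 05:53→06:00, out 13:35→13:30; 7 h 30 min − 60 min = 6 h 30 min
Wed: in 05:39→05:45, out 10:45→10:45; 5 h 0 min
Thu: in 10:08→10:15, out 14:57→15:00; 4 h 45 min
Fri: in 05:13→05:15, out 09:48→09:45; 4 h 30 min
Total credited: 20 h 45 min.

20.75 hours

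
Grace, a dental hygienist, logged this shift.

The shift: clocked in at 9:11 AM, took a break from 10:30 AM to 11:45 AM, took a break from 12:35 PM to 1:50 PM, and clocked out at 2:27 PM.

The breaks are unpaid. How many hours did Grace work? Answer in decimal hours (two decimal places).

The shift: 9:11 AM–2:27 PM = 5 h 16 min; less 150 min break → 2 h 46 min

2.77 hours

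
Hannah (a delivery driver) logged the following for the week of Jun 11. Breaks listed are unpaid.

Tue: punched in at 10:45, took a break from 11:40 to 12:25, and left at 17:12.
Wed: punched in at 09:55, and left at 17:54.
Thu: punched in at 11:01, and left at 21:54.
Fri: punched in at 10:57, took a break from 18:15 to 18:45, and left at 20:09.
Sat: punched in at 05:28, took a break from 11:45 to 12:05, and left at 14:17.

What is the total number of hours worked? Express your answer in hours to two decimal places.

Tue: 10:45–17:12 = 6 h 27 min; less 45 min break → 5 h 42 min
Wed: 09:55–17:54 = 7 h 59 min
Thu: 11:01–21:54 = 10 h 53 min
Fri: 10:57–20:09 = 9 h 12 min; less 30 min break → 8 h 42 min
Sat: 05:28–14:17 = 8 h 49 min; less 20 min break → 8 h 29 min
Total: 5 h 42 min + 7 h 59 min + 10 h 53 min + 8 h 42 min + 8 h 29 min = 41 h 45 min.

41.75 hours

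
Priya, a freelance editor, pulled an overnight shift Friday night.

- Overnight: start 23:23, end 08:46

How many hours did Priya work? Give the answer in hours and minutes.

Overnight: 23:23 → midnight = 0 h 37 min; midnight → 08:46 = 8 h 46 min; span 9 h 23 min

9 h 23 min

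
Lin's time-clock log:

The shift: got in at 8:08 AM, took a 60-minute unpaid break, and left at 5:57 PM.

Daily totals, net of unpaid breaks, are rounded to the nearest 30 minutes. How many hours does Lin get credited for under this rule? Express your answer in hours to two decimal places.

9.00 hours

The shift: 8:08 AM–5:57 PM = 9 h 49 min − 60 min = 8 h 49 min → rounds to 9 h 0 min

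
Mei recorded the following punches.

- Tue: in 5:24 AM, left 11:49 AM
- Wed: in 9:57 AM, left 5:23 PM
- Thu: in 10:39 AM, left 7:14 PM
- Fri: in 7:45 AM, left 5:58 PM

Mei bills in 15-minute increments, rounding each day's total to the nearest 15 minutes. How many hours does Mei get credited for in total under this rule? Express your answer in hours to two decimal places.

32.75 hours

Tue: 5:24 AM–11:49 AM = 6 h 25 min → rounds to 6 h 30 min
Wed: 9:57 AM–5:23 PM = 7 h 26 min → rounds to 7 h 30 min
Thu: 10:39 AM–7:14 PM = 8 h 35 min → rounds to 8 h 30 min
Fri: 7:45 AM–5:58 PM = 10 h 13 min → rounds to 10 h 15 min
Total credited: 32 h 45 min.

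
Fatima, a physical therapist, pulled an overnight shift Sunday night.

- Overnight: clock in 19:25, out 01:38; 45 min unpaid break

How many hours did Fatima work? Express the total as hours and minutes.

5 h 28 min

Overnight: 19:25 → midnight = 4 h 35 min; midnight → 01:38 = 1 h 38 min; span 6 h 13 min; less 45 min break → 5 h 28 min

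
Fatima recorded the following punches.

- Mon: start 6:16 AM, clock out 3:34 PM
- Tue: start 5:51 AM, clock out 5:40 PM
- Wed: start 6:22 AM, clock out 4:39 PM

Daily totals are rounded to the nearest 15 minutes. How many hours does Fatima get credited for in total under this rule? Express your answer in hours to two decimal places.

Mon: 6:16 AM–3:34 PM = 9 h 18 min → rounds to 9 h 15 min
Tue: 5:51 AM–5:40 PM = 11 h 49 min → rounds to 11 h 45 min
Wed: 6:22 AM–4:39 PM = 10 h 17 min → rounds to 10 h 15 min
Total credited: 31 h 15 min.

31.25 hours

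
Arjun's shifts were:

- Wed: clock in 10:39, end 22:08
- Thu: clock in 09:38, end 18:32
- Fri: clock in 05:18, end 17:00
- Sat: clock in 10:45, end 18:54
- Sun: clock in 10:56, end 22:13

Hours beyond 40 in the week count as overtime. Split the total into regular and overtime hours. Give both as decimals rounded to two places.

Regular 40.00 hours, overtime 11.52 hours

Wed: 10:39–22:08 = 11 h 29 min
Thu: 09:38–18:32 = 8 h 54 min
Fri: 05:18–17:00 = 11 h 42 min
Sat: 10:45–18:54 = 8 h 9 min
Sun: 10:56–22:13 = 11 h 17 min
Total worked: 51 h 31 min = 51.52 h.
Threshold 40 h → overtime 11 h 31 min, regular 40 h 0 min.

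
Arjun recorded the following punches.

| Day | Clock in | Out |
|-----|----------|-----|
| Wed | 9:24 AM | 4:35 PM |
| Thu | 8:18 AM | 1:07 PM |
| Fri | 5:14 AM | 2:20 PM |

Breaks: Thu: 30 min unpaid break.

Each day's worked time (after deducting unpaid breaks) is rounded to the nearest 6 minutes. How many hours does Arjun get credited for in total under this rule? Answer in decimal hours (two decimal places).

Wed: 9:24 AM–4:35 PM = 7 h 11 min → rounds to 7 h 12 min
Thu: 8:18 AM–1:07 PM = 4 h 49 min − 30 min = 4 h 19 min → rounds to 4 h 18 min
Fri: 5:14 AM–2:20 PM = 9 h 6 min → rounds to 9 h 6 min
Total credited: 20 h 36 min.

20.60 hours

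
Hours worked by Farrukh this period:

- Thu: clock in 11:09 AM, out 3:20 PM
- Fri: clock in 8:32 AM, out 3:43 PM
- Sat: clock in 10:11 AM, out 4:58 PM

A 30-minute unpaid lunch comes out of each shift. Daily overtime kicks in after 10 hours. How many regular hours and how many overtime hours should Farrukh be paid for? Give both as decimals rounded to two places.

Regular 16.65 hours, overtime 0.00 hours

Thu: 11:09 AM–3:20 PM = 4 h 11 min; less 30 min break → 3 h 41 min
Fri: 8:32 AM–3:43 PM = 7 h 11 min; less 30 min break → 6 h 41 min
Sat: 10:11 AM–4:58 PM = 6 h 47 min; less 30 min break → 6 h 17 min
Thu reg 3 h 41 min / OT 0 h 0 min; Fri reg 6 h 41 min / OT 0 h 0 min; Sat reg 6 h 17 min / OT 0 h 0 min.
Totals: regular 16 h 39 min, overtime 0 h 0 min.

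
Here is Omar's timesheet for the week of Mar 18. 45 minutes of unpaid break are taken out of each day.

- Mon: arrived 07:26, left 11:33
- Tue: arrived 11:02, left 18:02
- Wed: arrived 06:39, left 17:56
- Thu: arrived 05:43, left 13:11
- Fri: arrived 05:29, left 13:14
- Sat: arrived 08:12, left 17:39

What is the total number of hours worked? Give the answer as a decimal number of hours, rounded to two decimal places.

42.57 hours

Mon: 07:26–11:33 = 4 h 7 min; less 45 min break → 3 h 22 min
Tue: 11:02–18:02 = 7 h 0 min; less 45 min break → 6 h 15 min
Wed: 06:39–17:56 = 11 h 17 min; less 45 min break → 10 h 32 min
Thu: 05:43–13:11 = 7 h 28 min; less 45 min break → 6 h 43 min
Fri: 05:29–13:14 = 7 h 45 min; less 45 min break → 7 h 0 min
Sat: 08:12–17:39 = 9 h 27 min; less 45 min break → 8 h 42 min
Total: 3 h 22 min + 6 h 15 min + 10 h 32 min + 6 h 43 min + 7 h 0 min + 8 h 42 min = 42 h 34 min.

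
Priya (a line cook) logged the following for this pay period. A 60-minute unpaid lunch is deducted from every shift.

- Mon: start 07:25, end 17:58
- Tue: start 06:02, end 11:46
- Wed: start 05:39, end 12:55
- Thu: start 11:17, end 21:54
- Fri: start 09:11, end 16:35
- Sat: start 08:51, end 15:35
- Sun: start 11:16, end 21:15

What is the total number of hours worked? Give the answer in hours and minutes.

Mon: 07:25–17:58 = 10 h 33 min; less 60 min break → 9 h 33 min
Tue: 06:02–11:46 = 5 h 44 min; less 60 min break → 4 h 44 min
Wed: 05:39–12:55 = 7 h 16 min; less 60 min break → 6 h 16 min
Thu: 11:17–21:54 = 10 h 37 min; less 60 min break → 9 h 37 min
Fri: 09:11–16:35 = 7 h 24 min; less 60 min break → 6 h 24 min
Sat: 08:51–15:35 = 6 h 44 min; less 60 min break → 5 h 44 min
Sun: 11:16–21:15 = 9 h 59 min; less 60 min break → 8 h 59 min
Total: 9 h 33 min + 4 h 44 min + 6 h 16 min + 9 h 37 min + 6 h 24 min + 5 h 44 min + 8 h 59 min = 51 h 17 min.

51 h 17 min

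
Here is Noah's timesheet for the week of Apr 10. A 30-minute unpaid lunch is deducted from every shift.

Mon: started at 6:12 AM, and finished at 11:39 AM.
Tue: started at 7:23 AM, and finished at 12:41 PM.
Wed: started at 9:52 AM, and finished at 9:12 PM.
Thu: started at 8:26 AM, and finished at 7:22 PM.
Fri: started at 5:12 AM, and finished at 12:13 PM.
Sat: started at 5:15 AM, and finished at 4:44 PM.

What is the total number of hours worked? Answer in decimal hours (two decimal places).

48.52 hours

Mon: 6:12 AM–11:39 AM = 5 h 27 min; less 30 min break → 4 h 57 min
Tue: 7:23 AM–12:41 PM = 5 h 18 min; less 30 min break → 4 h 48 min
Wed: 9:52 AM–9:12 PM = 11 h 20 min; less 30 min break → 10 h 50 min
Thu: 8:26 AM–7:22 PM = 10 h 56 min; less 30 min break → 10 h 26 min
Fri: 5:12 AM–12:13 PM = 7 h 1 min; less 30 min break → 6 h 31 min
Sat: 5:15 AM–4:44 PM = 11 h 29 min; less 30 min break → 10 h 59 min
Total: 4 h 57 min + 4 h 48 min + 10 h 50 min + 10 h 26 min + 6 h 31 min + 10 h 59 min = 48 h 31 min.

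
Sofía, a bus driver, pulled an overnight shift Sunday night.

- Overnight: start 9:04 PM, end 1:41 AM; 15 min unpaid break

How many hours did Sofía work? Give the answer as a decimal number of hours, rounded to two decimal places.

Overnight: 9:04 PM → midnight = 2 h 56 min; midnight → 1:41 AM = 1 h 41 min; span 4 h 37 min; less 15 min break → 4 h 22 min

4.37 hours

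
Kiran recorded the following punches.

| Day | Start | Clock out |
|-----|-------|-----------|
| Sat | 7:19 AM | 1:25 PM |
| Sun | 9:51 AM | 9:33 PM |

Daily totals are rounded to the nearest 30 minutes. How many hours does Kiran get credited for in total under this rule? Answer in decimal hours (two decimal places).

17.50 hours

Sat: 7:19 AM–1:25 PM = 6 h 6 min → rounds to 6 h 0 min
Sun: 9:51 AM–9:33 PM = 11 h 42 min → rounds to 11 h 30 min
Total credited: 17 h 30 min.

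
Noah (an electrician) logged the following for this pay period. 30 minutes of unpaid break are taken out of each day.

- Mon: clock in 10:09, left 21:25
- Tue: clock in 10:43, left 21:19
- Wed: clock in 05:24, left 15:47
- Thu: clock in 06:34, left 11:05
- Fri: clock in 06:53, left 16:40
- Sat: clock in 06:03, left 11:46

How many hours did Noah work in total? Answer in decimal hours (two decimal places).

49.27 hours

Mon: 10:09–21:25 = 11 h 16 min; less 30 min break → 10 h 46 min
Tue: 10:43–21:19 = 10 h 36 min; less 30 min break → 10 h 6 min
Wed: 05:24–15:47 = 10 h 23 min; less 30 min break → 9 h 53 min
Thu: 06:34–11:05 = 4 h 31 min; less 30 min break → 4 h 1 min
Fri: 06:53–16:40 = 9 h 47 min; less 30 min break → 9 h 17 min
Sat: 06:03–11:46 = 5 h 43 min; less 30 min break → 5 h 13 min
Total: 10 h 46 min + 10 h 6 min + 9 h 53 min + 4 h 1 min + 9 h 17 min + 5 h 13 min = 49 h 16 min.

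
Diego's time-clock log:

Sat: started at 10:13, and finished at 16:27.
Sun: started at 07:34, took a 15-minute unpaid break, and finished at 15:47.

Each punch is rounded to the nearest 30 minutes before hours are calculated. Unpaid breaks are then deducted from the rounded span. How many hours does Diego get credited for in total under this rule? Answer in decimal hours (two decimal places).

14.75 hours

Sat: in 10:13→10:00, out 16:27→16:30; 6 h 30 min
Sun: in 07:34→07:30, out 15:47→16:00; 8 h 30 min − 15 min = 8 h 15 min
Total credited: 14 h 45 min.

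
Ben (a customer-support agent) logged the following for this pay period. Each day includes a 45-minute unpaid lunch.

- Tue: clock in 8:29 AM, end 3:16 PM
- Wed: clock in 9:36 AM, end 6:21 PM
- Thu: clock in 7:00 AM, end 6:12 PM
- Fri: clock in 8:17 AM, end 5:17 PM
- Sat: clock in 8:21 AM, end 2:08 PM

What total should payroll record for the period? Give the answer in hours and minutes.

37 h 46 min

Tue: 8:29 AM–3:16 PM = 6 h 47 min; less 45 min break → 6 h 2 min
Wed: 9:36 AM–6:21 PM = 8 h 45 min; less 45 min break → 8 h 0 min
Thu: 7:00 AM–6:12 PM = 11 h 12 min; less 45 min break → 10 h 27 min
Fri: 8:17 AM–5:17 PM = 9 h 0 min; less 45 min break → 8 h 15 min
Sat: 8:21 AM–2:08 PM = 5 h 47 min; less 45 min break → 5 h 2 min
Total: 6 h 2 min + 8 h 0 min + 10 h 27 min + 8 h 15 min + 5 h 2 min = 37 h 46 min.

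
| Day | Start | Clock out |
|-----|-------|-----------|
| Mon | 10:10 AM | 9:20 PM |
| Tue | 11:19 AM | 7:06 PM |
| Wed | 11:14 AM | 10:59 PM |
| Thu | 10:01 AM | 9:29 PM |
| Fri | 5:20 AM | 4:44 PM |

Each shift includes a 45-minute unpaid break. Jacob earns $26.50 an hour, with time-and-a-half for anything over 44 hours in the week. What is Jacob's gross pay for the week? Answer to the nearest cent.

$1397.21

Mon: 10:10 AM–9:20 PM = 11 h 10 min; less 45 min break → 10 h 25 min
Tue: 11:19 AM–7:06 PM = 7 h 47 min; less 45 min break → 7 h 2 min
Wed: 11:14 AM–10:59 PM = 11 h 45 min; less 45 min break → 11 h 0 min
Thu: 10:01 AM–9:29 PM = 11 h 28 min; less 45 min break → 10 h 43 min
Fri: 5:20 AM–4:44 PM = 11 h 24 min; less 45 min break → 10 h 39 min
Total worked: 49 h 49 min = 2989 min.
Regular 44 h 0 min = 2640 min at $26.50/h; overtime 5 h 49 min = 349 min at $39.75/h.
Pay = (2640 × $26.50 + 349 × $39.75) ÷ 60 = $1397.21.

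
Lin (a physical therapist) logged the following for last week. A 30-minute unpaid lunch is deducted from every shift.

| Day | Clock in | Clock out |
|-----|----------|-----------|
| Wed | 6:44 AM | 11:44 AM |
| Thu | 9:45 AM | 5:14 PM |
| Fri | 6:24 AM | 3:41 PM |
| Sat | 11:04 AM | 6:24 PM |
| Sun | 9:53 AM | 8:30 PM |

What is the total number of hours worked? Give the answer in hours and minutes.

37 h 13 min

Wed: 6:44 AM–11:44 AM = 5 h 0 min; less 30 min break → 4 h 30 min
Thu: 9:45 AM–5:14 PM = 7 h 29 min; less 30 min break → 6 h 59 min
Fri: 6:24 AM–3:41 PM = 9 h 17 min; less 30 min break → 8 h 47 min
Sat: 11:04 AM–6:24 PM = 7 h 20 min; less 30 min break → 6 h 50 min
Sun: 9:53 AM–8:30 PM = 10 h 37 min; less 30 min break → 10 h 7 min
Total: 4 h 30 min + 6 h 59 min + 8 h 47 min + 6 h 50 min + 10 h 7 min = 37 h 13 min.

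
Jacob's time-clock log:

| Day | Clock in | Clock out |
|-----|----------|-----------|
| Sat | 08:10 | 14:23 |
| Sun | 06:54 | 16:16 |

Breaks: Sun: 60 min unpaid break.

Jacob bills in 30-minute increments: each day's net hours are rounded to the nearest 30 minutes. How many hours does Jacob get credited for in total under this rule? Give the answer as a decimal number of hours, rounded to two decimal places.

Sat: 08:10–14:23 = 6 h 13 min → rounds to 6 h 0 min
Sun: 06:54–16:16 = 9 h 22 min − 60 min = 8 h 22 min → rounds to 8 h 30 min
Total credited: 14 h 30 min.

14.50 hours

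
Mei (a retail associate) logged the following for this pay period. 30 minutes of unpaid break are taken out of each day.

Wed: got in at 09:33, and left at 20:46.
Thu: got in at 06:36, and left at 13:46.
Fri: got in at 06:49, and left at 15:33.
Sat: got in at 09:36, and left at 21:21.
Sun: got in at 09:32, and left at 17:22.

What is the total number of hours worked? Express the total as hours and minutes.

44 h 12 min

Wed: 09:33–20:46 = 11 h 13 min; less 30 min break → 10 h 43 min
Thu: 06:36–13:46 = 7 h 10 min; less 30 min break → 6 h 40 min
Fri: 06:49–15:33 = 8 h 44 min; less 30 min break → 8 h 14 min
Sat: 09:36–21:21 = 11 h 45 min; less 30 min break → 11 h 15 min
Sun: 09:32–17:22 = 7 h 50 min; less 30 min break → 7 h 20 min
Total: 10 h 43 min + 6 h 40 min + 8 h 14 min + 11 h 15 min + 7 h 20 min = 44 h 12 min.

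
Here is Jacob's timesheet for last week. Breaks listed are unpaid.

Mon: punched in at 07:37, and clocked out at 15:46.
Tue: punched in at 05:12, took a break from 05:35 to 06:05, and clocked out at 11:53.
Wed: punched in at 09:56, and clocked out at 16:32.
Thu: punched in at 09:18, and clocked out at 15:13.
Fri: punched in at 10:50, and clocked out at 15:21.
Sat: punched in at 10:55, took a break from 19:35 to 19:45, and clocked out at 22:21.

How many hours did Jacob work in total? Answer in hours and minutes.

Mon: 07:37–15:46 = 8 h 9 min
Tue: 05:12–11:53 = 6 h 41 min; less 30 min break → 6 h 11 min
Wed: 09:56–16:32 = 6 h 36 min
Thu: 09:18–15:13 = 5 h 55 min
Fri: 10:50–15:21 = 4 h 31 min
Sat: 10:55–22:21 = 11 h 26 min; less 10 min break → 11 h 16 min
Total: 8 h 9 min + 6 h 11 min + 6 h 36 min + 5 h 55 min + 4 h 31 min + 11 h 16 min = 42 h 38 min.

42 h 38 min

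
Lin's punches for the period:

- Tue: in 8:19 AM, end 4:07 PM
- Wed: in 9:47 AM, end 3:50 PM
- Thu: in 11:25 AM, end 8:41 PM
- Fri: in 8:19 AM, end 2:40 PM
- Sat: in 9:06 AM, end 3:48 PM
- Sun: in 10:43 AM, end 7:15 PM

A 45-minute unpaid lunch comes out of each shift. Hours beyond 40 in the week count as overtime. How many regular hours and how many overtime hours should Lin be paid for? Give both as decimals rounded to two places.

Tue: 8:19 AM–4:07 PM = 7 h 48 min; less 45 min break → 7 h 3 min
Wed: 9:47 AM–3:50 PM = 6 h 3 min; less 45 min break → 5 h 18 min
Thu: 11:25 AM–8:41 PM = 9 h 16 min; less 45 min break → 8 h 31 min
Fri: 8:19 AM–2:40 PM = 6 h 21 min; less 45 min break → 5 h 36 min
Sat: 9:06 AM–3:48 PM = 6 h 42 min; less 45 min break → 5 h 57 min
Sun: 10:43 AM–7:15 PM = 8 h 32 min; less 45 min break → 7 h 47 min
Total worked: 40 h 12 min = 40.20 h.
Threshold 40 h → overtime 0 h 12 min, regular 40 h 0 min.

Regular 40.00 hours, overtime 0.20 hours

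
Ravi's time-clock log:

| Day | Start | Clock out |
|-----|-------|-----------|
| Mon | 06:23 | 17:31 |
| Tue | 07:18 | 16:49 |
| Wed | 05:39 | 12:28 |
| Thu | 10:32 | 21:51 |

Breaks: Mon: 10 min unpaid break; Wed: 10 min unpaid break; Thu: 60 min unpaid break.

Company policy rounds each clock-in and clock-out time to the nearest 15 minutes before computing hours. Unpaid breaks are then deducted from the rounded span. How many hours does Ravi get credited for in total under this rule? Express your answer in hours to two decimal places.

37.17 hours

Mon: in 06:23→06:30, out 17:31→17:30; 11 h 0 min − 10 min = 10 h 50 min
Tue: in 07:18→07:15, out 16:49→16:45; 9 h 30 min
Wed: in 05:39→05:45, out 12:28→12:30; 6 h 45 min − 10 min = 6 h 35 min
Thu: in 10:32→10:30, out 21:51→21:45; 11 h 15 min − 60 min = 10 h 15 min
Total credited: 37 h 10 min.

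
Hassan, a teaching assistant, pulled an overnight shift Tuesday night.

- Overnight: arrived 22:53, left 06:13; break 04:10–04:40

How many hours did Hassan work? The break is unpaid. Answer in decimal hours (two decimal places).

Overnight: 22:53 → midnight = 1 h 7 min; midnight → 06:13 = 6 h 13 min; span 7 h 20 min; less 30 min break → 6 h 50 min

6.83 hours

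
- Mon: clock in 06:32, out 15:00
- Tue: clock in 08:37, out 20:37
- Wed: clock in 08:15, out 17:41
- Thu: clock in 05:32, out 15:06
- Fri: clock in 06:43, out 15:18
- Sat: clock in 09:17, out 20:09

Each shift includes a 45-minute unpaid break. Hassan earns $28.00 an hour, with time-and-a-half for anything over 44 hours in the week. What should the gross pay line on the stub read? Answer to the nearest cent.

Mon: 06:32–15:00 = 8 h 28 min; less 45 min break → 7 h 43 min
Tue: 08:37–20:37 = 12 h 0 min; less 45 min break → 11 h 15 min
Wed: 08:15–17:41 = 9 h 26 min; less 45 min break → 8 h 41 min
Thu: 05:32–15:06 = 9 h 34 min; less 45 min break → 8 h 49 min
Fri: 06:43–15:18 = 8 h 35 min; less 45 min break → 7 h 50 min
Sat: 09:17–20:09 = 10 h 52 min; less 45 min break → 10 h 7 min
Total worked: 54 h 25 min = 3265 min.
Regular 44 h 0 min = 2640 min at $28.00/h; overtime 10 h 25 min = 625 min at $42.00/h.
Pay = (2640 × $28.00 + 625 × $42.00) ÷ 60 = $1669.50.

$1669.50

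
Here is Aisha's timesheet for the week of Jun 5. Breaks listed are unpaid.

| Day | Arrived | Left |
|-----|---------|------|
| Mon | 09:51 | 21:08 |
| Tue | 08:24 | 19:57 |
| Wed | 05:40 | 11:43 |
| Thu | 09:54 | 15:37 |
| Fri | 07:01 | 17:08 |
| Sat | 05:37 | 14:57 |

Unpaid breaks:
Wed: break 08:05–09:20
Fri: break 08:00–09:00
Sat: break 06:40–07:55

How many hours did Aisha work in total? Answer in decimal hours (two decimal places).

Mon: 09:51–21:08 = 11 h 17 min
Tue: 08:24–19:57 = 11 h 33 min
Wed: 05:40–11:43 = 6 h 3 min; less 75 min break → 4 h 48 min
Thu: 09:54–15:37 = 5 h 43 min
Fri: 07:01–17:08 = 10 h 7 min; less 60 min break → 9 h 7 min
Sat: 05:37–14:57 = 9 h 20 min; less 75 min break → 8 h 5 min
Total: 11 h 17 min + 11 h 33 min + 4 h 48 min + 5 h 43 min + 9 h 7 min + 8 h 5 min = 50 h 33 min.

50.55 hours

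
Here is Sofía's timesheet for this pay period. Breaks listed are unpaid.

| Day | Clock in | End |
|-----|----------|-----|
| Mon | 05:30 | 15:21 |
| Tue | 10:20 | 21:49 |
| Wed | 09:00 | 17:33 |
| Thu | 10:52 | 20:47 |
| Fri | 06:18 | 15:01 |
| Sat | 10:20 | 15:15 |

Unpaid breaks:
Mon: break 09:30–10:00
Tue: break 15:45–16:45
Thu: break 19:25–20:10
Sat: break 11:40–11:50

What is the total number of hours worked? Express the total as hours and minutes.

51 h 1 min

Mon: 05:30–15:21 = 9 h 51 min; less 30 min break → 9 h 21 min
Tue: 10:20–21:49 = 11 h 29 min; less 60 min break → 10 h 29 min
Wed: 09:00–17:33 = 8 h 33 min
Thu: 10:52–20:47 = 9 h 55 min; less 45 min break → 9 h 10 min
Fri: 06:18–15:01 = 8 h 43 min
Sat: 10:20–15:15 = 4 h 55 min; less 10 min break → 4 h 45 min
Total: 9 h 21 min + 10 h 29 min + 8 h 33 min + 9 h 10 min + 8 h 43 min + 4 h 45 min = 51 h 1 min.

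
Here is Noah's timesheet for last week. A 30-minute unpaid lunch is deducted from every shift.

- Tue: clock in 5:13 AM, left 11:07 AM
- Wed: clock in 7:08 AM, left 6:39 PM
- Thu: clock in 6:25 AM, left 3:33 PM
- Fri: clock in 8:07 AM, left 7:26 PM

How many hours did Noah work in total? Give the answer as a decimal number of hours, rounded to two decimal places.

Tue: 5:13 AM–11:07 AM = 5 h 54 min; less 30 min break → 5 h 24 min
Wed: 7:08 AM–6:39 PM = 11 h 31 min; less 30 min break → 11 h 1 min
Thu: 6:25 AM–3:33 PM = 9 h 8 min; less 30 min break → 8 h 38 min
Fri: 8:07 AM–7:26 PM = 11 h 19 min; less 30 min break → 10 h 49 min
Total: 5 h 24 min + 11 h 1 min + 8 h 38 min + 10 h 49 min = 35 h 52 min.

35.87 hours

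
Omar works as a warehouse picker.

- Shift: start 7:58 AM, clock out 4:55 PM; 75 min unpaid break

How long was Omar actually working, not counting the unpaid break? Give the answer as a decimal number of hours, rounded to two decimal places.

Shift: 7:58 AM–4:55 PM = 8 h 57 min; less 75 min break → 7 h 42 min

7.70 hours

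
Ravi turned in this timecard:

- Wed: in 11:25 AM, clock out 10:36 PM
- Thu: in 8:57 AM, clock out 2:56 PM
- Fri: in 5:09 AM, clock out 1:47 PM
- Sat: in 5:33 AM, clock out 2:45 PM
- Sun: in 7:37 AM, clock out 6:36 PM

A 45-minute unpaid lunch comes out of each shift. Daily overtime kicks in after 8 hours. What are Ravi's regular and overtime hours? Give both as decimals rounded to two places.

Regular 37.12 hours, overtime 5.12 hours

Wed: 11:25 AM–10:36 PM = 11 h 11 min; less 45 min break → 10 h 26 min
Thu: 8:57 AM–2:56 PM = 5 h 59 min; less 45 min break → 5 h 14 min
Fri: 5:09 AM–1:47 PM = 8 h 38 min; less 45 min break → 7 h 53 min
Sat: 5:33 AM–2:45 PM = 9 h 12 min; less 45 min break → 8 h 27 min
Sun: 7:37 AM–6:36 PM = 10 h 59 min; less 45 min break → 10 h 14 min
Wed reg 8 h 0 min / OT 2 h 26 min; Thu reg 5 h 14 min / OT 0 h 0 min; Fri reg 7 h 53 min / OT 0 h 0 min; Sat reg 8 h 0 min / OT 0 h 27 min; Sun reg 8 h 0 min / OT 2 h 14 min.
Totals: regular 37 h 7 min, overtime 5 h 7 min.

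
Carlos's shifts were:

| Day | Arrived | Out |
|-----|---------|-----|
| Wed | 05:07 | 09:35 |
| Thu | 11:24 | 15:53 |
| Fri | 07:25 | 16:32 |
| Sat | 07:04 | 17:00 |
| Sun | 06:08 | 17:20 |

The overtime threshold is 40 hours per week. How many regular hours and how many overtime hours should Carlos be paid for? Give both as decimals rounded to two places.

Wed: 05:07–09:35 = 4 h 28 min
Thu: 11:24–15:53 = 4 h 29 min
Fri: 07:25–16:32 = 9 h 7 min
Sat: 07:04–17:00 = 9 h 56 min
Sun: 06:08–17:20 = 11 h 12 min
Total worked: 39 h 12 min = 39.20 h.
Threshold 40 h → overtime 0 h 0 min, regular 39 h 12 min.

Regular 39.20 hours, overtime 0.00 hours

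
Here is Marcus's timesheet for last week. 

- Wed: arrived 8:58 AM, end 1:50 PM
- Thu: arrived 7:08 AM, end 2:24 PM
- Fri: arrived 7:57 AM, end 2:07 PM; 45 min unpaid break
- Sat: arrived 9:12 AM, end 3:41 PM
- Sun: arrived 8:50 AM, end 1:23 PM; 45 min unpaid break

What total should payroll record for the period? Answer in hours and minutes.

Wed: 8:58 AM–1:50 PM = 4 h 52 min
Thu: 7:08 AM–2:24 PM = 7 h 16 min
Fri: 7:57 AM–2:07 PM = 6 h 10 min; less 45 min break → 5 h 25 min
Sat: 9:12 AM–3:41 PM = 6 h 29 min
Sun: 8:50 AM–1:23 PM = 4 h 33 min; less 45 min break → 3 h 48 min
Total: 4 h 52 min + 7 h 16 min + 5 h 25 min + 6 h 29 min + 3 h 48 min = 27 h 50 min.

27 h 50 min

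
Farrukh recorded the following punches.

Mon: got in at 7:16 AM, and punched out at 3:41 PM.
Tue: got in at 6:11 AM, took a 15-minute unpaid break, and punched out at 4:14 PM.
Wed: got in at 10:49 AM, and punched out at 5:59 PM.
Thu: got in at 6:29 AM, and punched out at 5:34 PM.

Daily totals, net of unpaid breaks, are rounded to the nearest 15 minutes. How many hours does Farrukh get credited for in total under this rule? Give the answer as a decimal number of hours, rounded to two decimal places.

36.50 hours

Mon: 7:16 AM–3:41 PM = 8 h 25 min → rounds to 8 h 30 min
Tue: 6:11 AM–4:14 PM = 10 h 3 min − 15 min = 9 h 48 min → rounds to 9 h 45 min
Wed: 10:49 AM–5:59 PM = 7 h 10 min → rounds to 7 h 15 min
Thu: 6:29 AM–5:34 PM = 11 h 5 min → rounds to 11 h 0 min
Total credited: 36 h 30 min.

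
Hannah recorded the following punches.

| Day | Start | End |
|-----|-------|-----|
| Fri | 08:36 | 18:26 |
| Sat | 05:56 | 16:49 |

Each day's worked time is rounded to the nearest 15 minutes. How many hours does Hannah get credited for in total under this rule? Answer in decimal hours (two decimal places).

Fri: 08:36–18:26 = 9 h 50 min → rounds to 9 h 45 min
Sat: 05:56–16:49 = 10 h 53 min → rounds to 11 h 0 min
Total credited: 20 h 45 min.

20.75 hours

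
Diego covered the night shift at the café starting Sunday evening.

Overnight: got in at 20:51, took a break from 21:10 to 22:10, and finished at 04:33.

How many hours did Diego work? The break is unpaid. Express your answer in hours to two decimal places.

Overnight: 20:51 → midnight = 3 h 9 min; midnight → 04:33 = 4 h 33 min; span 7 h 42 min; less 60 min break → 6 h 42 min

6.70 hours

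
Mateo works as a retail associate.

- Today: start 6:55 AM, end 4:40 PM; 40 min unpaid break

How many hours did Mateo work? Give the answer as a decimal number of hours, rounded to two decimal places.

Today: 6:55 AM–4:40 PM = 9 h 45 min; less 40 min break → 9 h 5 min

9.08 hours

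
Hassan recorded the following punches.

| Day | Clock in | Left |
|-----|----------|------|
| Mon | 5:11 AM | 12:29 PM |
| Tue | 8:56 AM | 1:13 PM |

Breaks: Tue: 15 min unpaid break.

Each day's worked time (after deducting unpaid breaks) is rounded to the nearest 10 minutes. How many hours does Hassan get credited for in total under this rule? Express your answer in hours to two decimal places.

Mon: 5:11 AM–12:29 PM = 7 h 18 min → rounds to 7 h 20 min
Tue: 8:56 AM–1:13 PM = 4 h 17 min − 15 min = 4 h 2 min → rounds to 4 h 0 min
Total credited: 11 h 20 min.

11.33 hours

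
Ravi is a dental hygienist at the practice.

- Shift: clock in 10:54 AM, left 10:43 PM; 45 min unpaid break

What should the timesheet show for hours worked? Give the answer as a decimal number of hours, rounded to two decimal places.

11.07 hours

Shift: 10:54 AM–10:43 PM = 11 h 49 min; less 45 min break → 11 h 4 min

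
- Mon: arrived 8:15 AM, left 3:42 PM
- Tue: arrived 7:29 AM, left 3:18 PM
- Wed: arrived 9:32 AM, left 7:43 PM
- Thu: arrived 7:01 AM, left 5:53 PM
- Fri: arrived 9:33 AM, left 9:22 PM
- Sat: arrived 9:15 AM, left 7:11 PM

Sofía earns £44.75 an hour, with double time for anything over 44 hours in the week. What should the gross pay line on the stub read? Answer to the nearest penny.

Mon: 8:15 AM–3:42 PM = 7 h 27 min
Tue: 7:29 AM–3:18 PM = 7 h 49 min
Wed: 9:32 AM–7:43 PM = 10 h 11 min
Thu: 7:01 AM–5:53 PM = 10 h 52 min
Fri: 9:33 AM–9:22 PM = 11 h 49 min
Sat: 9:15 AM–7:11 PM = 9 h 56 min
Total worked: 58 h 4 min = 3484 min.
Regular 44 h 0 min = 2640 min at £44.75/h; overtime 14 h 4 min = 844 min at £89.50/h.
Pay = (2640 × £44.75 + 844 × £89.50) ÷ 60 = £3227.97.

£3227.97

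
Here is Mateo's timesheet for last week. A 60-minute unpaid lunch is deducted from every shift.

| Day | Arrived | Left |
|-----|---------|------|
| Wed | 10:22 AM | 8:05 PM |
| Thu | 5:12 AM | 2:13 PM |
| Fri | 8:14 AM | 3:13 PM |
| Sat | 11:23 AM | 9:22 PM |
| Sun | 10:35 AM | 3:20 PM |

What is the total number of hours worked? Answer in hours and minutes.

Wed: 10:22 AM–8:05 PM = 9 h 43 min; less 60 min break → 8 h 43 min
Thu: 5:12 AM–2:13 PM = 9 h 1 min; less 60 min break → 8 h 1 min
Fri: 8:14 AM–3:13 PM = 6 h 59 min; less 60 min break → 5 h 59 min
Sat: 11:23 AM–9:22 PM = 9 h 59 min; less 60 min break → 8 h 59 min
Sun: 10:35 AM–3:20 PM = 4 h 45 min; less 60 min break → 3 h 45 min
Total: 8 h 43 min + 8 h 1 min + 5 h 59 min + 8 h 59 min + 3 h 45 min = 35 h 27 min.

35 h 27 min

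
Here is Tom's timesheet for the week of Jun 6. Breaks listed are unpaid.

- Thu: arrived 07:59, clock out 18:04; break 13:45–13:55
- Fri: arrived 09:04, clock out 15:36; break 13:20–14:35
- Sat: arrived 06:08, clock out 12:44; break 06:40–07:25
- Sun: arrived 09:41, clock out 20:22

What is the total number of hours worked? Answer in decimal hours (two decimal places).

31.73 hours

Thu: 07:59–18:04 = 10 h 5 min; less 10 min break → 9 h 55 min
Fri: 09:04–15:36 = 6 h 32 min; less 75 min break → 5 h 17 min
Sat: 06:08–12:44 = 6 h 36 min; less 45 min break → 5 h 51 min
Sun: 09:41–20:22 = 10 h 41 min
Total: 9 h 55 min + 5 h 17 min + 5 h 51 min + 10 h 41 min = 31 h 44 min.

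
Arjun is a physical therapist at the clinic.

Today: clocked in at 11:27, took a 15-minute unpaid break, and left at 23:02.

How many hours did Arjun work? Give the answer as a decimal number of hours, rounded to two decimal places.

11.33 hours

Today: 11:27–23:02 = 11 h 35 min; less 15 min break → 11 h 20 min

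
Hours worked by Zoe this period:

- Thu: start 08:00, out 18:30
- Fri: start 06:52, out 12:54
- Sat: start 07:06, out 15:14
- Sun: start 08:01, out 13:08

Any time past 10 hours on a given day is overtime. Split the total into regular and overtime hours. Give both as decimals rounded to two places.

Regular 29.28 hours, overtime 0.50 hours

Thu: 08:00–18:30 = 10 h 30 min
Fri: 06:52–12:54 = 6 h 2 min
Sat: 07:06–15:14 = 8 h 8 min
Sun: 08:01–13:08 = 5 h 7 min
Thu reg 10 h 0 min / OT 0 h 30 min; Fri reg 6 h 2 min / OT 0 h 0 min; Sat reg 8 h 8 min / OT 0 h 0 min; Sun reg 5 h 7 min / OT 0 h 0 min.
Totals: regular 29 h 17 min, overtime 0 h 30 min.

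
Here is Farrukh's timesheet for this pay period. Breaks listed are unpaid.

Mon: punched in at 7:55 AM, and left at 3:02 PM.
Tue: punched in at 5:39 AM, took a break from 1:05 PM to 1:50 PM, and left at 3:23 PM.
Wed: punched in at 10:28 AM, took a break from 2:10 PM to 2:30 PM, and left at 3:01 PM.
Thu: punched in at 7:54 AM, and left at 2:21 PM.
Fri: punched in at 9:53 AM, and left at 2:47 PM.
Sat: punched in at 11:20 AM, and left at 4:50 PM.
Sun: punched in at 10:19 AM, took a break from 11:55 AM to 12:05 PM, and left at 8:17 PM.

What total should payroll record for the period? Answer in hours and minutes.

46 h 58 min

Mon: 7:55 AM–3:02 PM = 7 h 7 min
Tue: 5:39 AM–3:23 PM = 9 h 44 min; less 45 min break → 8 h 59 min
Wed: 10:28 AM–3:01 PM = 4 h 33 min; less 20 min break → 4 h 13 min
Thu: 7:54 AM–2:21 PM = 6 h 27 min
Fri: 9:53 AM–2:47 PM = 4 h 54 min
Sat: 11:20 AM–4:50 PM = 5 h 30 min
Sun: 10:19 AM–8:17 PM = 9 h 58 min; less 10 min break → 9 h 48 min
Total: 7 h 7 min + 8 h 59 min + 4 h 13 min + 6 h 27 min + 4 h 54 min + 5 h 30 min + 9 h 48 min = 46 h 58 min.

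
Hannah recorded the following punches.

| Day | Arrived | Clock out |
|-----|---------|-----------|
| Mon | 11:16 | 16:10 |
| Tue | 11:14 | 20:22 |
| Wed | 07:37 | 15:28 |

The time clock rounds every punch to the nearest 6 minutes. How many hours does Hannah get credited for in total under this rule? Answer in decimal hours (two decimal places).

Mon: in 11:16→11:18, out 16:10→16:12; 4 h 54 min
Tue: in 11:14→11:12, out 20:22→20:24; 9 h 12 min
Wed: in 07:37→07:36, out 15:28→15:30; 7 h 54 min
Total credited: 22 h 0 min.

22.00 hours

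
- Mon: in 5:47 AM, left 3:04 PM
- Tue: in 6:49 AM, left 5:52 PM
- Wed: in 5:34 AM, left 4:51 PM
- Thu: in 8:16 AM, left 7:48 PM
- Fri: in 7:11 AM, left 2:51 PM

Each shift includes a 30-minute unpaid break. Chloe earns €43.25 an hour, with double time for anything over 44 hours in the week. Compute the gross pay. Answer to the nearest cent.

Mon: 5:47 AM–3:04 PM = 9 h 17 min; less 30 min break → 8 h 47 min
Tue: 6:49 AM–5:52 PM = 11 h 3 min; less 30 min break → 10 h 33 min
Wed: 5:34 AM–4:51 PM = 11 h 17 min; less 30 min break → 10 h 47 min
Thu: 8:16 AM–7:48 PM = 11 h 32 min; less 30 min break → 11 h 2 min
Fri: 7:11 AM–2:51 PM = 7 h 40 min; less 30 min break → 7 h 10 min
Total worked: 48 h 19 min = 2899 min.
Regular 44 h 0 min = 2640 min at €43.25/h; overtime 4 h 19 min = 259 min at €86.50/h.
Pay = (2640 × €43.25 + 259 × €86.50) ÷ 60 = €2276.39.

€2276.39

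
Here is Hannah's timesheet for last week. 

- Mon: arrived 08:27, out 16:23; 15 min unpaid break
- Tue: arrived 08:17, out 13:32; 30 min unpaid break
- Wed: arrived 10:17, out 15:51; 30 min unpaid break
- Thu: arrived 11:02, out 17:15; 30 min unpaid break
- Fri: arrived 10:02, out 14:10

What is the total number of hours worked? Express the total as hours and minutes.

Mon: 08:27–16:23 = 7 h 56 min; less 15 min break → 7 h 41 min
Tue: 08:17–13:32 = 5 h 15 min; less 30 min break → 4 h 45 min
Wed: 10:17–15:51 = 5 h 34 min; less 30 min break → 5 h 4 min
Thu: 11:02–17:15 = 6 h 13 min; less 30 min break → 5 h 43 min
Fri: 10:02–14:10 = 4 h 8 min
Total: 7 h 41 min + 4 h 45 min + 5 h 4 min + 5 h 43 min + 4 h 8 min = 27 h 21 min.

27 h 21 min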